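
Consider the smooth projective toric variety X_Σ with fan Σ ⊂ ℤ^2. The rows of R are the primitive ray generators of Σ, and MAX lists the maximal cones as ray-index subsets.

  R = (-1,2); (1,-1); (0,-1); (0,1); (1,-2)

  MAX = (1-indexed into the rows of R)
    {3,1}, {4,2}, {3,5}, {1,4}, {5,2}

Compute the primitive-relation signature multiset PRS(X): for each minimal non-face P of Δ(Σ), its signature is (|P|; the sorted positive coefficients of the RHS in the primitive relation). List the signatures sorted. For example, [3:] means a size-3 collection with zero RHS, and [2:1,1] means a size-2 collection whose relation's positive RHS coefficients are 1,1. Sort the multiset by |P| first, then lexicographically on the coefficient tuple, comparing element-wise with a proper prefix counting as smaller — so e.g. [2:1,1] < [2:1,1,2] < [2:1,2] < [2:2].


|primitive collections| = 5. Relations:

  • {1,5}:  v_{1} + v_{5} = 0  ⇒ sig = [2:]
  • {3,4}:  v_{3} + v_{4} = 0  ⇒ sig = [2:]
  • {1,2}:  v_{1} + v_{2} = v_{4}  ⇒ sig = [2:1]
  • {2,3}:  v_{2} + v_{3} = v_{5}  ⇒ sig = [2:1]
  • {4,5}:  v_{4} + v_{5} = v_{2}  ⇒ sig = [2:1]

Signatures (|P|; sorted positive RHS coefficients), sorted:
    |P|=2: 5 collections, coeffs (), (), (1), (1), (1)


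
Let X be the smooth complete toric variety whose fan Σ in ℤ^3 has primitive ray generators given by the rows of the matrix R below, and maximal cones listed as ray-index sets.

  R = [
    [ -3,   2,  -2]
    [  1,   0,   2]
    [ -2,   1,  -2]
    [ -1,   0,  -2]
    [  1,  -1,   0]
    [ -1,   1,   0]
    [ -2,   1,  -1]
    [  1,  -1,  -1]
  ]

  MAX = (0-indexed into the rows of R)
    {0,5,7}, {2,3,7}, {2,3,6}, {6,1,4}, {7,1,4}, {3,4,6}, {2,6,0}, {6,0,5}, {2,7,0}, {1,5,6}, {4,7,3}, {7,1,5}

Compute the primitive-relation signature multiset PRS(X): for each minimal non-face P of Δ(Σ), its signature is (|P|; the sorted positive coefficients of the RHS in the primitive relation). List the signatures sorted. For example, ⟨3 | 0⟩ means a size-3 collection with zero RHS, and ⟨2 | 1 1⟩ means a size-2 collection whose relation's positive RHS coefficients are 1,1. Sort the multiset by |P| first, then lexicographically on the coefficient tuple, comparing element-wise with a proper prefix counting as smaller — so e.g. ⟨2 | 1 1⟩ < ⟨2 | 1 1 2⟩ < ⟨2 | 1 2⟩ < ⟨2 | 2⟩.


10 collections generate NE(X_Σ); each relation:

  P={1,3}:  v_{1} + v_{3} = 0  ⟹  sig = ⟨2 | 0⟩
  P={4,5}:  v_{4} + v_{5} = 0  ⟹  sig = ⟨2 | 0⟩
  P={0,4}:  v_{0} + v_{4} = v_{2}  ⟹  sig = ⟨2 | 1⟩
  P={1,2}:  v_{1} + v_{2} = v_{5}  ⟹  sig = ⟨2 | 1⟩
  P={2,4}:  v_{2} + v_{4} = v_{3}  ⟹  sig = ⟨2 | 1⟩
  P={2,5}:  v_{2} + v_{5} = v_{0}  ⟹  sig = ⟨2 | 1⟩
  P={3,5}:  v_{3} + v_{5} = v_{2}  ⟹  sig = ⟨2 | 1⟩
  P={6,7}:  v_{6} + v_{7} = v_{3}  ⟹  sig = ⟨2 | 1⟩
  P={0,1}:  v_{0} + v_{1} = 2·v_{5}  ⟹  sig = ⟨2 | 2⟩
  P={0,3}:  v_{0} + v_{3} = 2·v_{2}  ⟹  sig = ⟨2 | 2⟩

Sorted signature multiset PRS(X):
    ⟨2 | 0⟩
    ⟨2 | 0⟩
    ⟨2 | 1⟩
    ⟨2 | 1⟩
    ⟨2 | 1⟩
    ⟨2 | 1⟩
    ⟨2 | 1⟩
    ⟨2 | 1⟩
    ⟨2 | 2⟩
    ⟨2 | 2⟩


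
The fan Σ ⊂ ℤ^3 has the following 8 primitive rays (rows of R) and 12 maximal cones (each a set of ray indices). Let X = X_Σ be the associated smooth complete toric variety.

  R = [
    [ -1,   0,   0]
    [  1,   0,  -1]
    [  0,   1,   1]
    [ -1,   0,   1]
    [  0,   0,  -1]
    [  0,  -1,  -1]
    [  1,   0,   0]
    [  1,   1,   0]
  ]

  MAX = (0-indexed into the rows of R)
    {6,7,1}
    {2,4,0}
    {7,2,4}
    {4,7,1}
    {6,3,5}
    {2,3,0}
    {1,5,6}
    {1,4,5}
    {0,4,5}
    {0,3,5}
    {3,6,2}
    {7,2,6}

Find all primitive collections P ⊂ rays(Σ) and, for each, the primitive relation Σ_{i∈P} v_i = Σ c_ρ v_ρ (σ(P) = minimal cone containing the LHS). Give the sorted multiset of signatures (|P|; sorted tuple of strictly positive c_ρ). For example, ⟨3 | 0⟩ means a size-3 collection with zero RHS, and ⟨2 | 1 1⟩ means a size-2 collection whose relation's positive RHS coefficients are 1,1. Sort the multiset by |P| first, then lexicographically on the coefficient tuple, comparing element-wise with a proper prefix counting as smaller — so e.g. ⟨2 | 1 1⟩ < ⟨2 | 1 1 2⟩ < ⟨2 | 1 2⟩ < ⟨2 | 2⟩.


10 collections generate NE(X_Σ); each relation:

  P = {0,6}:  v_{0} + v_{6} = 0  ⟹  sig = ⟨2 | 0⟩
  P = {1,3}:  v_{1} + v_{3} = 0  ⟹  sig = ⟨2 | 0⟩
  P = {2,5}:  v_{2} + v_{5} = 0  ⟹  sig = ⟨2 | 0⟩
  P = {0,1}:  v_{0} + v_{1} = v_{4}  ⟹  sig = ⟨2 | 1⟩
  P = {1,2}:  v_{1} + v_{2} = v_{7}  ⟹  sig = ⟨2 | 1⟩
  P = {3,4}:  v_{3} + v_{4} = v_{0}  ⟹  sig = ⟨2 | 1⟩
  P = {3,7}:  v_{3} + v_{7} = v_{2}  ⟹  sig = ⟨2 | 1⟩
  P = {4,6}:  v_{4} + v_{6} = v_{1}  ⟹  sig = ⟨2 | 1⟩
  P = {5,7}:  v_{5} + v_{7} = v_{1}  ⟹  sig = ⟨2 | 1⟩
  P = {0,7}:  v_{0} + v_{7} = v_{2} + v_{4}  ⟹  sig = ⟨2 | 1 1⟩

Hence PRS(X_Σ) =
    |P|=2: 10 collections, coeffs (), (), (), (1), (1), (1), (1), (1), (1), (1,1)


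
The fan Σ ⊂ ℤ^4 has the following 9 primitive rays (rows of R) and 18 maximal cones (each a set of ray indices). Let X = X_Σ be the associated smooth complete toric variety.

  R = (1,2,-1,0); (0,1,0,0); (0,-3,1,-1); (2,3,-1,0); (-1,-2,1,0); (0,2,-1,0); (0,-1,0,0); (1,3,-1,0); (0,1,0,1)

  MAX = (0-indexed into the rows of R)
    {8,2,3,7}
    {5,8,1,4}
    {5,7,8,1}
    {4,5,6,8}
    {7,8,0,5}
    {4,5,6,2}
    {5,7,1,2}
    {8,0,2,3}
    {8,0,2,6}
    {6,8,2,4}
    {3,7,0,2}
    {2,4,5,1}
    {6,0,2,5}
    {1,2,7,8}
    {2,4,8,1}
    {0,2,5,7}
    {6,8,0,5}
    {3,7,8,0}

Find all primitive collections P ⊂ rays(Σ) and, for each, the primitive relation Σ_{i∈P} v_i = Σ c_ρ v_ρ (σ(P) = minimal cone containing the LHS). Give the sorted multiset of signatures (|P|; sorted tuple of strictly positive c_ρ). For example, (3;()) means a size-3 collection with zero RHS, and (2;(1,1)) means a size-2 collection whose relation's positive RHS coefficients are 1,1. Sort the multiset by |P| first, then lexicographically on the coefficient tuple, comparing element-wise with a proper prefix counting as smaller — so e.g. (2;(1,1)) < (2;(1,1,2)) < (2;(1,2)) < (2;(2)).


Primitive collections (11):

  P = {0,4}:  v_{0} + v_{4} = 0  ⟹  sig = (2;())
  P = {1,6}:  v_{1} + v_{6} = 0  ⟹  sig = (2;())
  P = {0,1}:  v_{0} + v_{1} = v_{7}  ⟹  sig = (2;(1))
  P = {4,7}:  v_{4} + v_{7} = v_{1}  ⟹  sig = (2;(1))
  P = {6,7}:  v_{6} + v_{7} = v_{0}  ⟹  sig = (2;(1))
  P = {3,5}:  v_{3} + v_{5} = v_{0} + v_{7}  ⟹  sig = (2;(1,1))
  P = {3,4}:  v_{3} + v_{4} = v_{2} + v_{7} + v_{8}  ⟹  sig = (2;(1,1,1))
  P = {1,3}:  v_{1} + v_{3} = v_{2} + 2·v_{7} + v_{8}  ⟹  sig = (2;(1,1,2))
  P = {3,6}:  v_{3} + v_{6} = 2·v_{0} + v_{2} + v_{8}  ⟹  sig = (2;(1,1,2))
  P = {2,5,8}:  v_{2} + v_{5} + v_{8} = 0  ⟹  sig = (3;())
  P = {0,2,7,8}:  v_{0} + v_{2} + v_{7} + v_{8} = v_{3}  ⟹  sig = (4;(1))

Sorted signature multiset PRS(X):
    (2;())
    (2;())
    (2;(1))
    (2;(1))
    (2;(1))
    (2;(1,1))
    (2;(1,1,1))
    (2;(1,1,2))
    (2;(1,1,2))
    (3;())
    (4;(1))


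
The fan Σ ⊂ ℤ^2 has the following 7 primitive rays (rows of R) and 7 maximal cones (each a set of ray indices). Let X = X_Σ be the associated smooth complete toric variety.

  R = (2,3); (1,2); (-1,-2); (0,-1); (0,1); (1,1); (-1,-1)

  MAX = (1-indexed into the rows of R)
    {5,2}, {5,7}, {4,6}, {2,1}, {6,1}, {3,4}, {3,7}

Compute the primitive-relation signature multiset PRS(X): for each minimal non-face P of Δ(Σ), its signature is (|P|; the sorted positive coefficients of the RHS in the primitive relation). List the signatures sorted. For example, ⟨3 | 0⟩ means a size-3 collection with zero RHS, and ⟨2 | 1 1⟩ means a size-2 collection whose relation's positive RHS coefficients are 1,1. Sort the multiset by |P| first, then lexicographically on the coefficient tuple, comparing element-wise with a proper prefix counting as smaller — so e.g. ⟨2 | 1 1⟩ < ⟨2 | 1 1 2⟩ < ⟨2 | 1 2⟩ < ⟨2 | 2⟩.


Σ has 14 primitive collections:

  P={2,3}:  v_{2} + v_{3} = 0  ⟹  sig = ⟨2 | 0⟩
  P={4,5}:  v_{4} + v_{5} = 0  ⟹  sig = ⟨2 | 0⟩
  P={6,7}:  v_{6} + v_{7} = 0  ⟹  sig = ⟨2 | 0⟩
  P={1,3}:  v_{1} + v_{3} = v_{6}  ⟹  sig = ⟨2 | 1⟩
  P={1,7}:  v_{1} + v_{7} = v_{2}  ⟹  sig = ⟨2 | 1⟩
  P={2,4}:  v_{2} + v_{4} = v_{6}  ⟹  sig = ⟨2 | 1⟩
  P={2,6}:  v_{2} + v_{6} = v_{1}  ⟹  sig = ⟨2 | 1⟩
  P={2,7}:  v_{2} + v_{7} = v_{5}  ⟹  sig = ⟨2 | 1⟩
  P={3,5}:  v_{3} + v_{5} = v_{7}  ⟹  sig = ⟨2 | 1⟩
  P={3,6}:  v_{3} + v_{6} = v_{4}  ⟹  sig = ⟨2 | 1⟩
  P={4,7}:  v_{4} + v_{7} = v_{3}  ⟹  sig = ⟨2 | 1⟩
  P={5,6}:  v_{5} + v_{6} = v_{2}  ⟹  sig = ⟨2 | 1⟩
  P={1,4}:  v_{1} + v_{4} = 2·v_{6}  ⟹  sig = ⟨2 | 2⟩
  P={1,5}:  v_{1} + v_{5} = 2·v_{2}  ⟹  sig = ⟨2 | 2⟩

Sorted signature multiset PRS(X):
[⟨2 | 0⟩, ⟨2 | 0⟩, ⟨2 | 0⟩, ⟨2 | 1⟩, ⟨2 | 1⟩, ⟨2 | 1⟩, ⟨2 | 1⟩, ⟨2 | 1⟩, ⟨2 | 1⟩, ⟨2 | 1⟩, ⟨2 | 1⟩, ⟨2 | 1⟩, ⟨2 | 2⟩, ⟨2 | 2⟩]


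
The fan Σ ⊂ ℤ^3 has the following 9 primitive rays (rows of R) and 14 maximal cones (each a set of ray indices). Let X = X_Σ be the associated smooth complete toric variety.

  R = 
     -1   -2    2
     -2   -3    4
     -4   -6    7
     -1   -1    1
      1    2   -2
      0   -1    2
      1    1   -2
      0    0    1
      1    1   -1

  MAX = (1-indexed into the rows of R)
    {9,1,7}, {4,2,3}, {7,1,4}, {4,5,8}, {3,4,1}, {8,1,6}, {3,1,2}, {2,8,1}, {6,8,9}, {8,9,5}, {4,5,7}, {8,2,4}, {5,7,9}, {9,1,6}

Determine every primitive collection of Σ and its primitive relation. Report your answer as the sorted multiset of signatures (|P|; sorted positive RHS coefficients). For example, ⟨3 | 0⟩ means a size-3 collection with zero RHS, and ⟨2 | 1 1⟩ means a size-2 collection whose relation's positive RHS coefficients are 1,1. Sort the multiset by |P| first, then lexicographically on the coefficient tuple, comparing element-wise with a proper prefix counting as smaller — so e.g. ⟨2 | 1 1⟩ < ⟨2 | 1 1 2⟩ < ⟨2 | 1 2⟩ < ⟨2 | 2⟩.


Δ(Σ) — 9 vertices, 18 min non-faces:

  {1,5}:  v_{1} + v_{5} = 0  so sig = ⟨2 | 0⟩
  {4,9}:  v_{4} + v_{9} = 0  so sig = ⟨2 | 0⟩
  {2,7}:  v_{2} + v_{7} = v_{1}  so sig = ⟨2 | 1⟩
  {7,8}:  v_{7} + v_{8} = v_{9}  so sig = ⟨2 | 1⟩
  {2,5}:  v_{2} + v_{5} = v_{4} + v_{8}  so sig = ⟨2 | 1 1⟩
  {2,9}:  v_{2} + v_{9} = v_{1} + v_{8}  so sig = ⟨2 | 1 1⟩
  {3,5}:  v_{3} + v_{5} = v_{2} + v_{4}  so sig = ⟨2 | 1 1⟩
  {3,9}:  v_{3} + v_{9} = v_{1} + v_{2}  so sig = ⟨2 | 1 1⟩
  {4,6}:  v_{4} + v_{6} = v_{1} + v_{8}  so sig = ⟨2 | 1 1⟩
  {5,6}:  v_{5} + v_{6} = v_{8} + v_{9}  so sig = ⟨2 | 1 1⟩
  {3,6}:  v_{3} + v_{6} = 2·v_{1} + v_{2} + v_{8}  so sig = ⟨2 | 1 1 2⟩
  {3,7}:  v_{3} + v_{7} = 2·v_{1} + v_{4}  so sig = ⟨2 | 1 2⟩
  {6,7}:  v_{6} + v_{7} = v_{1} + 2·v_{9}  so sig = ⟨2 | 1 2⟩
  {3,8}:  v_{3} + v_{8} = 2·v_{2}  so sig = ⟨2 | 2⟩
  {2,6}:  v_{2} + v_{6} = 2·v_{1} + 2·v_{8}  so sig = ⟨2 | 2 2⟩
  {1,2,4}:  v_{1} + v_{2} + v_{4} = v_{3}  so sig = ⟨3 | 1⟩
  {1,4,8}:  v_{1} + v_{4} + v_{8} = v_{2}  so sig = ⟨3 | 1⟩
  {1,8,9}:  v_{1} + v_{8} + v_{9} = v_{6}  so sig = ⟨3 | 1⟩

Hence PRS(X_Σ) =
{ ⟨2 | 0⟩ ×2,  ⟨2 | 1⟩ ×2,  ⟨2 | 1 1⟩ ×6,  ⟨2 | 1 1 2⟩,  ⟨2 | 1 2⟩ ×2,  ⟨2 | 2⟩,  ⟨2 | 2 2⟩,  ⟨3 | 1⟩ ×3 }


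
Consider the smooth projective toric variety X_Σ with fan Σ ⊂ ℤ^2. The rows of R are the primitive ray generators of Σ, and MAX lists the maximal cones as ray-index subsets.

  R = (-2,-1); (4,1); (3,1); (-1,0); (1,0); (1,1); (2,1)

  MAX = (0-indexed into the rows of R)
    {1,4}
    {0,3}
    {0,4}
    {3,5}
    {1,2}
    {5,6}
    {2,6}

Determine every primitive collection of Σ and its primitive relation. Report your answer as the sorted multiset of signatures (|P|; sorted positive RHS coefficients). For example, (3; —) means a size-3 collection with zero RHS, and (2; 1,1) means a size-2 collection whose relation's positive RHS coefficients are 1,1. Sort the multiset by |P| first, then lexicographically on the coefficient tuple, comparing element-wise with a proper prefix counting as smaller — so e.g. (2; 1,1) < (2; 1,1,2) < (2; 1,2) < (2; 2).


The 14 primitive collections of Σ (r=7, n=2):

  {0,6}:  v_{0} + v_{6} = 0  so sig = (2; —)
  {3,4}:  v_{3} + v_{4} = 0  so sig = (2; —)
  {0,2}:  v_{0} + v_{2} = v_{4}  so sig = (2; 1)
  {0,5}:  v_{0} + v_{5} = v_{3}  so sig = (2; 1)
  {1,3}:  v_{1} + v_{3} = v_{2}  so sig = (2; 1)
  {2,3}:  v_{2} + v_{3} = v_{6}  so sig = (2; 1)
  {2,4}:  v_{2} + v_{4} = v_{1}  so sig = (2; 1)
  {3,6}:  v_{3} + v_{6} = v_{5}  so sig = (2; 1)
  {4,5}:  v_{4} + v_{5} = v_{6}  so sig = (2; 1)
  {4,6}:  v_{4} + v_{6} = v_{2}  so sig = (2; 1)
  {1,5}:  v_{1} + v_{5} = v_{2} + v_{6}  so sig = (2; 1,1)
  {0,1}:  v_{0} + v_{1} = 2·v_{4}  so sig = (2; 2)
  {1,6}:  v_{1} + v_{6} = 2·v_{2}  so sig = (2; 2)
  {2,5}:  v_{2} + v_{5} = 2·v_{6}  so sig = (2; 2)

Sorted signature multiset PRS(X):
    |P|=2: 14 collections, coeffs (), (), (1), (1), (1), (1), (1), (1), (1), (1), (1,1), (2), (2), (2)


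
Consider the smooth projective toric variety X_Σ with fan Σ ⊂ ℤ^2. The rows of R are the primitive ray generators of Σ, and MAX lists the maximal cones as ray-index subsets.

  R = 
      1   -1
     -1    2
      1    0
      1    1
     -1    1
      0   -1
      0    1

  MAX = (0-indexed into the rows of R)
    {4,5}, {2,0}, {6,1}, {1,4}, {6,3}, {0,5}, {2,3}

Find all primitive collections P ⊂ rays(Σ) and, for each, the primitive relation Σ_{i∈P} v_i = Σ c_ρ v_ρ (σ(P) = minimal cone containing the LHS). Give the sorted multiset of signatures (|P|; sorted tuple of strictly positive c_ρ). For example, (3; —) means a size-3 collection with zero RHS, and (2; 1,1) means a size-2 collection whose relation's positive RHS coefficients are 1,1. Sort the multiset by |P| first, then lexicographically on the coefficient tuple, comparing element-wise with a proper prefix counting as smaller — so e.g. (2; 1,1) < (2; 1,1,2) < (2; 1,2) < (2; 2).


Primitive collections (14):

  P={0,4}:  v_{0} + v_{4} = 0 ; sig = (2; —)
  P={5,6}:  v_{5} + v_{6} = 0 ; sig = (2; —)
  P={0,1}:  v_{0} + v_{1} = v_{6} ; sig = (2; 1)
  P={0,6}:  v_{0} + v_{6} = v_{2} ; sig = (2; 1)
  P={1,5}:  v_{1} + v_{5} = v_{4} ; sig = (2; 1)
  P={2,4}:  v_{2} + v_{4} = v_{6} ; sig = (2; 1)
  P={2,5}:  v_{2} + v_{5} = v_{0} ; sig = (2; 1)
  P={2,6}:  v_{2} + v_{6} = v_{3} ; sig = (2; 1)
  P={3,5}:  v_{3} + v_{5} = v_{2} ; sig = (2; 1)
  P={4,6}:  v_{4} + v_{6} = v_{1} ; sig = (2; 1)
  P={0,3}:  v_{0} + v_{3} = 2·v_{2} ; sig = (2; 2)
  P={1,2}:  v_{1} + v_{2} = 2·v_{6} ; sig = (2; 2)
  P={3,4}:  v_{3} + v_{4} = 2·v_{6} ; sig = (2; 2)
  P={1,3}:  v_{1} + v_{3} = 3·v_{6} ; sig = (2; 3)

Hence PRS(X_Σ) =
    (2; —)
    (2; —)
    (2; 1)
    (2; 1)
    (2; 1)
    (2; 1)
    (2; 1)
    (2; 1)
    (2; 1)
    (2; 1)
    (2; 2)
    (2; 2)
    (2; 2)
    (2; 3)


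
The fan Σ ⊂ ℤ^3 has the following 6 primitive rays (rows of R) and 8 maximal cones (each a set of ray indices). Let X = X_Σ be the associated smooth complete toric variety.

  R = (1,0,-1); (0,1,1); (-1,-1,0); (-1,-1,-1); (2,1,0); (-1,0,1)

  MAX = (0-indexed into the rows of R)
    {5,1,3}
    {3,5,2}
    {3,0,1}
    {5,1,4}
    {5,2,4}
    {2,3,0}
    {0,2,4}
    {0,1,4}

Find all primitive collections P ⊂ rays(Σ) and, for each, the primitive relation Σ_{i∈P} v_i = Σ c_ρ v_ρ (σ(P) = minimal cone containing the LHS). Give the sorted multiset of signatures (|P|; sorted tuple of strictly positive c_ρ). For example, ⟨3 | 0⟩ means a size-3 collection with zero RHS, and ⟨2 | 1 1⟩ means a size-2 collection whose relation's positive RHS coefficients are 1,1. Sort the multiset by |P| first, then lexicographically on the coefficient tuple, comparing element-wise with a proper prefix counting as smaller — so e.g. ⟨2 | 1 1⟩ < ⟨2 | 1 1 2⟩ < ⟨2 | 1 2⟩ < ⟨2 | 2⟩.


The 3 primitive collections of Σ (r=6, n=3):

  P={0,5}:  v_{0} + v_{5} = 0 — sig = ⟨2 | 0⟩
  P={1,2}:  v_{1} + v_{2} = v_{5} — sig = ⟨2 | 1⟩
  P={3,4}:  v_{3} + v_{4} = v_{0} — sig = ⟨2 | 1⟩

so the primitive-relation signature multiset is
    |P|=2: 3 collections, coeffs (), (1), (1)


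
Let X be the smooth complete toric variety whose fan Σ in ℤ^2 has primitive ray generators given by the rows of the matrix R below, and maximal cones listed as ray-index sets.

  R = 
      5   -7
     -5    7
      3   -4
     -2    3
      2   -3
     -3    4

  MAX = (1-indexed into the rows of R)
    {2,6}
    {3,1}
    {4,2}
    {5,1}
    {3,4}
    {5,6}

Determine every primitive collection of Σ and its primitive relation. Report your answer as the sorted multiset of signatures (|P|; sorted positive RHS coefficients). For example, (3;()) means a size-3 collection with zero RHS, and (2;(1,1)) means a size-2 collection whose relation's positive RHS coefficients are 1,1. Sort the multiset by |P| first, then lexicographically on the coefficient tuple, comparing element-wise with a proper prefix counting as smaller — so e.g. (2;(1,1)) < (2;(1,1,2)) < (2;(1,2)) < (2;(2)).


Δ(Σ) — 6 vertices, 9 min non-faces:

  P={1,2}:  v_{1} + v_{2} = 0 — sig = (2;())
  P={3,6}:  v_{3} + v_{6} = 0 — sig = (2;())
  P={4,5}:  v_{4} + v_{5} = 0 — sig = (2;())
  P={1,4}:  v_{1} + v_{4} = v_{3} — sig = (2;(1))
  P={1,6}:  v_{1} + v_{6} = v_{5} — sig = (2;(1))
  P={2,3}:  v_{2} + v_{3} = v_{4} — sig = (2;(1))
  P={2,5}:  v_{2} + v_{5} = v_{6} — sig = (2;(1))
  P={3,5}:  v_{3} + v_{5} = v_{1} — sig = (2;(1))
  P={4,6}:  v_{4} + v_{6} = v_{2} — sig = (2;(1))

so the primitive-relation signature multiset is
    (2;())
    (2;())
    (2;())
    (2;(1))
    (2;(1))
    (2;(1))
    (2;(1))
    (2;(1))
    (2;(1))


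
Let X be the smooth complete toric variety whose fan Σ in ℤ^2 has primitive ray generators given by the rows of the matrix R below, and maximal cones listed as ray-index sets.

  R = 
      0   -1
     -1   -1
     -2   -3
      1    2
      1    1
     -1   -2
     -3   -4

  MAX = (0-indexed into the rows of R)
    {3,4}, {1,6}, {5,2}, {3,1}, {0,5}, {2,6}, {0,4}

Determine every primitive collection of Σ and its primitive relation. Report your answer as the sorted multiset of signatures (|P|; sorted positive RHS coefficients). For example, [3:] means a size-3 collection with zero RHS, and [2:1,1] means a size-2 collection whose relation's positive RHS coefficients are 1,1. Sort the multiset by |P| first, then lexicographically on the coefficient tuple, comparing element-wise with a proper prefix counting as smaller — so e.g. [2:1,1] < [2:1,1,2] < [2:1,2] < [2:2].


Σ has 14 primitive collections:

  {1,4}:  v_{1} + v_{4} = 0 — sig = [2:]
  {3,5}:  v_{3} + v_{5} = 0 — sig = [2:]
  {0,1}:  v_{0} + v_{1} = v_{5} — sig = [2:1]
  {0,3}:  v_{0} + v_{3} = v_{4} — sig = [2:1]
  {1,2}:  v_{1} + v_{2} = v_{6} — sig = [2:1]
  {1,5}:  v_{1} + v_{5} = v_{2} — sig = [2:1]
  {2,3}:  v_{2} + v_{3} = v_{1} — sig = [2:1]
  {2,4}:  v_{2} + v_{4} = v_{5} — sig = [2:1]
  {4,5}:  v_{4} + v_{5} = v_{0} — sig = [2:1]
  {4,6}:  v_{4} + v_{6} = v_{2} — sig = [2:1]
  {0,6}:  v_{0} + v_{6} = v_{2} + v_{5} — sig = [2:1,1]
  {0,2}:  v_{0} + v_{2} = 2·v_{5} — sig = [2:2]
  {3,6}:  v_{3} + v_{6} = 2·v_{1} — sig = [2:2]
  {5,6}:  v_{5} + v_{6} = 2·v_{2} — sig = [2:2]

Sorted signature multiset PRS(X):
{ [2:] ×2,  [2:1] ×8,  [2:1,1],  [2:2] ×3 }


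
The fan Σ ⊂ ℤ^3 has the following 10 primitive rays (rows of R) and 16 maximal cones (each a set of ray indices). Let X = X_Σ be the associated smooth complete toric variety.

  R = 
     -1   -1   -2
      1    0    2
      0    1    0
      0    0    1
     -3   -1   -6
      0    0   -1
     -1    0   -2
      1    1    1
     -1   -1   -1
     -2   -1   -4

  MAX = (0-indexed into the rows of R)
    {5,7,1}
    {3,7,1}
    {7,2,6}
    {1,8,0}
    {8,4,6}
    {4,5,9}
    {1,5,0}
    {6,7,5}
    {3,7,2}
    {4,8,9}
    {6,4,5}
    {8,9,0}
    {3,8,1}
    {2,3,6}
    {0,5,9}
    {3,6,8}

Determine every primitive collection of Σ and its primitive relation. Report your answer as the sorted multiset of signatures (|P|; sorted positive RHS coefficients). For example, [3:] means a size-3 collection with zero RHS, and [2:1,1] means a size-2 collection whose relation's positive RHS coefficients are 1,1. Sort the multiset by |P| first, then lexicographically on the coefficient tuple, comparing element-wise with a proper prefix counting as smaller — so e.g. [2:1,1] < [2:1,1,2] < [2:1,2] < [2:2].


22 collections generate NE(X_Σ); each relation:

  {1,6}:  v_{1} + v_{6} = 0  so sig = [2:]
  {3,5}:  v_{3} + v_{5} = 0  so sig = [2:]
  {7,8}:  v_{7} + v_{8} = 0  so sig = [2:]
  {0,2}:  v_{0} + v_{2} = v_{6}  so sig = [2:1]
  {0,3}:  v_{0} + v_{3} = v_{8}  so sig = [2:1]
  {0,6}:  v_{0} + v_{6} = v_{9}  so sig = [2:1]
  {0,7}:  v_{0} + v_{7} = v_{5}  so sig = [2:1]
  {1,4}:  v_{1} + v_{4} = v_{9}  so sig = [2:1]
  {1,9}:  v_{1} + v_{9} = v_{0}  so sig = [2:1]
  {5,8}:  v_{5} + v_{8} = v_{0}  so sig = [2:1]
  {6,9}:  v_{6} + v_{9} = v_{4}  so sig = [2:1]
  {1,2}:  v_{1} + v_{2} = v_{3} + v_{7}  so sig = [2:1,1]
  {2,5}:  v_{2} + v_{5} = v_{6} + v_{7}  so sig = [2:1,1]
  {2,8}:  v_{2} + v_{8} = v_{3} + v_{6}  so sig = [2:1,1]
  {3,9}:  v_{3} + v_{9} = v_{6} + v_{8}  so sig = [2:1,1]
  {7,9}:  v_{7} + v_{9} = v_{5} + v_{6}  so sig = [2:1,1]
  {3,4}:  v_{3} + v_{4} = 2·v_{6} + v_{8}  so sig = [2:1,2]
  {4,7}:  v_{4} + v_{7} = v_{5} + 2·v_{6}  so sig = [2:1,2]
  {0,4}:  v_{0} + v_{4} = 2·v_{9}  so sig = [2:2]
  {2,9}:  v_{2} + v_{9} = 2·v_{6}  so sig = [2:2]
  {2,4}:  v_{2} + v_{4} = 3·v_{6}  so sig = [2:3]
  {3,6,7}:  v_{3} + v_{6} + v_{7} = v_{2}  so sig = [3:1]

Hence PRS(X_Σ) =
    [2:]
    [2:]
    [2:]
    [2:1]
    [2:1]
    [2:1]
    [2:1]
    [2:1]
    [2:1]
    [2:1]
    [2:1]
    [2:1,1]
    [2:1,1]
    [2:1,1]
    [2:1,1]
    [2:1,1]
    [2:1,2]
    [2:1,2]
    [2:2]
    [2:2]
    [2:3]
    [3:1]


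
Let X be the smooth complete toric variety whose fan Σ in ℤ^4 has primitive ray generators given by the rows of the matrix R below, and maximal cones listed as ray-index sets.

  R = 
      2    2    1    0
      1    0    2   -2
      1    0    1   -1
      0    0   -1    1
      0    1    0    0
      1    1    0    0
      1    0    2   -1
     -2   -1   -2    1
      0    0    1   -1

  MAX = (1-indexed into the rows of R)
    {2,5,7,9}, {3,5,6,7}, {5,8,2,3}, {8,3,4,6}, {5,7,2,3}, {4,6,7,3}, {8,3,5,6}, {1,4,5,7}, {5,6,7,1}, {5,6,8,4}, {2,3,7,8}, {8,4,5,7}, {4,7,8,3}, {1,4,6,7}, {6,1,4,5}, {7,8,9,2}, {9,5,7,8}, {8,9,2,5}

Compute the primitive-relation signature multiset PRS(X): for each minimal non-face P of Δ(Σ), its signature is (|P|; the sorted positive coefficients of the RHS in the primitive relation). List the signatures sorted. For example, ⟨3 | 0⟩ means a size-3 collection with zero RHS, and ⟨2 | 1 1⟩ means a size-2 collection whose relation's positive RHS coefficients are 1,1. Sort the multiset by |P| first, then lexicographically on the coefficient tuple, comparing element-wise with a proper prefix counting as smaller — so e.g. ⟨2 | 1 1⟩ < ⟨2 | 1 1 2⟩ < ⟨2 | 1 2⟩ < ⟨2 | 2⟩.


|primitive collections| = 14. Relations:

  P={4,9}:  v_{4} + v_{9} = 0  ⟹  sig = ⟨2 | 0⟩
  P={2,4}:  v_{2} + v_{4} = v_{3}  ⟹  sig = ⟨2 | 1⟩
  P={3,9}:  v_{3} + v_{9} = v_{2}  ⟹  sig = ⟨2 | 1⟩
  P={1,8}:  v_{1} + v_{8} = v_{4} + v_{5}  ⟹  sig = ⟨2 | 1 1⟩
  P={6,9}:  v_{6} + v_{9} = v_{3} + v_{5}  ⟹  sig = ⟨2 | 1 1⟩
  P={1,9}:  v_{1} + v_{9} = v_{5} + v_{6} + v_{7}  ⟹  sig = ⟨2 | 1 1 1⟩
  P={1,2}:  v_{1} + v_{2} = v_{3} + v_{5} + v_{6} + v_{7}  ⟹  sig = ⟨2 | 1 1 1 1⟩
  P={1,3}:  v_{1} + v_{3} = 2·v_{6} + v_{7}  ⟹  sig = ⟨2 | 1 2⟩
  P={2,6}:  v_{2} + v_{6} = 2·v_{3} + v_{5}  ⟹  sig = ⟨2 | 1 2⟩
  P={6,7,8}:  v_{6} + v_{7} + v_{8} = 0  ⟹  sig = ⟨3 | 0⟩
  P={3,4,5}:  v_{3} + v_{4} + v_{5} = v_{6}  ⟹  sig = ⟨3 | 1⟩
  P={3,5,7,8}:  v_{3} + v_{5} + v_{7} + v_{8} = v_{9}  ⟹  sig = ⟨4 | 1⟩
  P={4,5,6,7}:  v_{4} + v_{5} + v_{6} + v_{7} = v_{1}  ⟹  sig = ⟨4 | 1⟩
  P={2,5,7,8}:  v_{2} + v_{5} + v_{7} + v_{8} = 2·v_{9}  ⟹  sig = ⟨4 | 2⟩

so the primitive-relation signature multiset is
    ⟨2 | 0⟩
    ⟨2 | 1⟩
    ⟨2 | 1⟩
    ⟨2 | 1 1⟩
    ⟨2 | 1 1⟩
    ⟨2 | 1 1 1⟩
    ⟨2 | 1 1 1 1⟩
    ⟨2 | 1 2⟩
    ⟨2 | 1 2⟩
    ⟨3 | 0⟩
    ⟨3 | 1⟩
    ⟨4 | 1⟩
    ⟨4 | 1⟩
    ⟨4 | 2⟩


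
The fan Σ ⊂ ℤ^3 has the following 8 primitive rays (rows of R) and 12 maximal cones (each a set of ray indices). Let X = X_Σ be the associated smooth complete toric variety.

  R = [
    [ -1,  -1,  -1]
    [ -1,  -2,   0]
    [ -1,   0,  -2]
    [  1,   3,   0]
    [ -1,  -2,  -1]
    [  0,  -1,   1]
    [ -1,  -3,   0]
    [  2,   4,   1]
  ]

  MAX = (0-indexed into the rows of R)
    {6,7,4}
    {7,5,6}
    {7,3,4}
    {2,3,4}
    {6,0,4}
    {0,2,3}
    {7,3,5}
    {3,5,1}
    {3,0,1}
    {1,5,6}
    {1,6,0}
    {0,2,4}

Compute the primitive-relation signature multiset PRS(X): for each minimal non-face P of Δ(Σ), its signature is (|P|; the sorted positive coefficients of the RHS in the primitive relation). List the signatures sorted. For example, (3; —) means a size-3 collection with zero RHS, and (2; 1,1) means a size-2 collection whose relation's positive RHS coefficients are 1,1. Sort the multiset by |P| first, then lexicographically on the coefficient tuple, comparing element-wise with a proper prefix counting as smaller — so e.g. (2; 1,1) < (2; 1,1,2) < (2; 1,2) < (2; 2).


The 11 primitive collections of Σ (r=8, n=3):

  {3,6}:  v_{3} + v_{6} = 0  →  sig = (2; —)
  {0,5}:  v_{0} + v_{5} = v_{1}  →  sig = (2; 1)
  {0,7}:  v_{0} + v_{7} = v_{3}  →  sig = (2; 1)
  {2,5}:  v_{2} + v_{5} = v_{0}  →  sig = (2; 1)
  {4,5}:  v_{4} + v_{5} = v_{6}  →  sig = (2; 1)
  {1,4}:  v_{1} + v_{4} = v_{0} + v_{6}  →  sig = (2; 1,1)
  {1,7}:  v_{1} + v_{7} = v_{3} + v_{5}  →  sig = (2; 1,1)
  {2,6}:  v_{2} + v_{6} = v_{0} + v_{4}  →  sig = (2; 1,1)
  {2,7}:  v_{2} + v_{7} = 2·v_{3} + v_{4}  →  sig = (2; 1,2)
  {1,2}:  v_{1} + v_{2} = 2·v_{0}  →  sig = (2; 2)
  {0,3,4}:  v_{0} + v_{3} + v_{4} = v_{2}  →  sig = (3; 1)

so the primitive-relation signature multiset is
    (2; —)
    (2; 1)
    (2; 1)
    (2; 1)
    (2; 1)
    (2; 1,1)
    (2; 1,1)
    (2; 1,1)
    (2; 1,2)
    (2; 2)
    (3; 1)


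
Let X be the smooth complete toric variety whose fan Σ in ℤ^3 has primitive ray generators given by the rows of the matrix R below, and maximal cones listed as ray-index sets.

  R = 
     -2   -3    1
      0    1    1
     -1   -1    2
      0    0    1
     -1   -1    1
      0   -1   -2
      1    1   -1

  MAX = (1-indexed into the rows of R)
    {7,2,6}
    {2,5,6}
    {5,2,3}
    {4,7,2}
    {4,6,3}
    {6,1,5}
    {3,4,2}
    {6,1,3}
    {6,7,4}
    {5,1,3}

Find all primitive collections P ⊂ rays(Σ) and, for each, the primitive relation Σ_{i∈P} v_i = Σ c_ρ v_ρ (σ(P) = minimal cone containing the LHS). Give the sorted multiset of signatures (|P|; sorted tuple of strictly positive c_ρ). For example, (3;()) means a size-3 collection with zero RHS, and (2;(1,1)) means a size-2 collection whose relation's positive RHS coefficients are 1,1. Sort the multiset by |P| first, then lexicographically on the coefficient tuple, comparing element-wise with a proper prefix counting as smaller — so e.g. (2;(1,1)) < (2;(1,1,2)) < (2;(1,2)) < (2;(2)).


Σ has 9 primitive collections:

  P = {5,7}:  v_{5} + v_{7} = 0  →  sig = (2;())
  P = {3,7}:  v_{3} + v_{7} = v_{4}  →  sig = (2;(1))
  P = {4,5}:  v_{4} + v_{5} = v_{3}  →  sig = (2;(1))
  P = {1,7}:  v_{1} + v_{7} = v_{3} + v_{6}  →  sig = (2;(1,1))
  P = {1,4}:  v_{1} + v_{4} = 2·v_{3} + v_{6}  →  sig = (2;(1,2))
  P = {1,2}:  v_{1} + v_{2} = 2·v_{5}  →  sig = (2;(2))
  P = {2,4,6}:  v_{2} + v_{4} + v_{6} = 0  →  sig = (3;())
  P = {2,3,6}:  v_{2} + v_{3} + v_{6} = v_{5}  →  sig = (3;(1))
  P = {3,5,6}:  v_{3} + v_{5} + v_{6} = v_{1}  →  sig = (3;(1))

Hence PRS(X_Σ) =
{ (2;()),  (2;(1)) ×2,  (2;(1,1)),  (2;(1,2)),  (2;(2)),  (3;()),  (3;(1)) ×2 }


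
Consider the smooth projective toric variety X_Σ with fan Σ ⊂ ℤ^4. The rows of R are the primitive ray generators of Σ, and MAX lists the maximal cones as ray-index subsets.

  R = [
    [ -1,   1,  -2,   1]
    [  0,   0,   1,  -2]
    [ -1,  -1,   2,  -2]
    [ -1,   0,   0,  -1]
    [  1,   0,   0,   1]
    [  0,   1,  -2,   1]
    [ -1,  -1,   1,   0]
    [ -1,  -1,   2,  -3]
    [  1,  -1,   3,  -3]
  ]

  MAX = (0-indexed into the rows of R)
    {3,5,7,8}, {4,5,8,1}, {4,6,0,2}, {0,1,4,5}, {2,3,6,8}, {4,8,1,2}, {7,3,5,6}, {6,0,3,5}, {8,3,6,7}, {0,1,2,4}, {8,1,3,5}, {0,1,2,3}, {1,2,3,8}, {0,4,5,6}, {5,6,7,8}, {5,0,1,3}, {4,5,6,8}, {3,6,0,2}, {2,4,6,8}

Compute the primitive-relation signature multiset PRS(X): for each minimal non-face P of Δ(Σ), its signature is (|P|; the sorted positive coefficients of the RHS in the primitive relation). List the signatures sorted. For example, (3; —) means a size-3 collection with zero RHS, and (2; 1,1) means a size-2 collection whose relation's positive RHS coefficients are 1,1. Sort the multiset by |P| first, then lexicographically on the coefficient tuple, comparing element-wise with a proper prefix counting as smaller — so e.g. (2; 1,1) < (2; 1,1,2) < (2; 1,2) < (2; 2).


Σ has 9 primitive collections:

  • {3,4}:  v_{3} + v_{4} = 0 — sig = (2; —)
  • {0,8}:  v_{0} + v_{8} = v_{1} — sig = (2; 1)
  • {1,6}:  v_{1} + v_{6} = v_{2} — sig = (2; 1)
  • {2,5}:  v_{2} + v_{5} = v_{3} — sig = (2; 1)
  • {4,7}:  v_{4} + v_{7} = v_{5} + v_{6} + v_{8} — sig = (2; 1,1,1)
  • {2,7}:  v_{2} + v_{7} = 2·v_{3} + v_{6} + v_{8} — sig = (2; 1,1,2)
  • {1,7}:  v_{1} + v_{7} = 2·v_{3} + v_{8} — sig = (2; 1,2)
  • {0,7}:  v_{0} + v_{7} = 2·v_{3} — sig = (2; 2)
  • {3,5,6,8}:  v_{3} + v_{5} + v_{6} + v_{8} = v_{7} — sig = (4; 1)

Hence PRS(X_Σ) =
    (2; —)
    (2; 1)
    (2; 1)
    (2; 1)
    (2; 1,1,1)
    (2; 1,1,2)
    (2; 1,2)
    (2; 2)
    (4; 1)


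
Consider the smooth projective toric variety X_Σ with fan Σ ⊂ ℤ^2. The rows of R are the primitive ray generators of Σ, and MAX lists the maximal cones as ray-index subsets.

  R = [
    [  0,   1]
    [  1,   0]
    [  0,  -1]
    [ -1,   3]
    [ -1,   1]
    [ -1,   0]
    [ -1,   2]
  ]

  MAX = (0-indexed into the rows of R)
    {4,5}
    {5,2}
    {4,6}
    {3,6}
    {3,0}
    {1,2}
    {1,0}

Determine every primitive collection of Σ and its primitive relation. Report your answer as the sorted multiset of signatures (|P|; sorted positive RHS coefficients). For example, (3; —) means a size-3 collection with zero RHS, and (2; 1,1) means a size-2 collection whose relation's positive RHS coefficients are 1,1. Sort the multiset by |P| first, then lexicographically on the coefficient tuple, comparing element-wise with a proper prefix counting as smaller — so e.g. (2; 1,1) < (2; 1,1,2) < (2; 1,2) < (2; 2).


14 collections generate NE(X_Σ); each relation:

  {0,2}:  v_{0} + v_{2} = 0 ; sig = (2; —)
  {1,5}:  v_{1} + v_{5} = 0 ; sig = (2; —)
  {0,4}:  v_{0} + v_{4} = v_{6} ; sig = (2; 1)
  {0,5}:  v_{0} + v_{5} = v_{4} ; sig = (2; 1)
  {0,6}:  v_{0} + v_{6} = v_{3} ; sig = (2; 1)
  {1,4}:  v_{1} + v_{4} = v_{0} ; sig = (2; 1)
  {2,3}:  v_{2} + v_{3} = v_{6} ; sig = (2; 1)
  {2,4}:  v_{2} + v_{4} = v_{5} ; sig = (2; 1)
  {2,6}:  v_{2} + v_{6} = v_{4} ; sig = (2; 1)
  {3,5}:  v_{3} + v_{5} = v_{4} + v_{6} ; sig = (2; 1,1)
  {1,6}:  v_{1} + v_{6} = 2·v_{0} ; sig = (2; 2)
  {3,4}:  v_{3} + v_{4} = 2·v_{6} ; sig = (2; 2)
  {5,6}:  v_{5} + v_{6} = 2·v_{4} ; sig = (2; 2)
  {1,3}:  v_{1} + v_{3} = 3·v_{0} ; sig = (2; 3)

Signatures (|P|; sorted positive RHS coefficients), sorted:
    |P|=2: 14 collections, coeffs (), (), (1), (1), (1), (1), (1), (1), (1), (1,1), (2), (2), (2), (3)


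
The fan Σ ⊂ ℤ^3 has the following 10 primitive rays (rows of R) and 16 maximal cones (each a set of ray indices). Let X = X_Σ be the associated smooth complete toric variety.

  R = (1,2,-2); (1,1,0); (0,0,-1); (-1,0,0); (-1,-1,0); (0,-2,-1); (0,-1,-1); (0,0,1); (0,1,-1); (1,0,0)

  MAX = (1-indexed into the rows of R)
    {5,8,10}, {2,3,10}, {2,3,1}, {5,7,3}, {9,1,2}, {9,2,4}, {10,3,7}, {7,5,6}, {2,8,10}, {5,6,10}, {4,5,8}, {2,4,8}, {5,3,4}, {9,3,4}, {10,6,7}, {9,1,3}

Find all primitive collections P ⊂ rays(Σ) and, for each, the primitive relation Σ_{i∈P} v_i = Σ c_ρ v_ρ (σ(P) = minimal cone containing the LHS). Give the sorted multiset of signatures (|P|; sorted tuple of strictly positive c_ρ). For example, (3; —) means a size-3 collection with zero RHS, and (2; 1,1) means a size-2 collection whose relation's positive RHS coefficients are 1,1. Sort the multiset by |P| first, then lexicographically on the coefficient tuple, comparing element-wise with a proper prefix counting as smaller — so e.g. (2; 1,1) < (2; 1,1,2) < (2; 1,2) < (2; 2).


25 collections generate NE(X_Σ); each relation:

  {2,5}:  v_{2} + v_{5} = 0  ⇒ sig = (2; —)
  {3,8}:  v_{3} + v_{8} = 0  ⇒ sig = (2; —)
  {4,10}:  v_{4} + v_{10} = 0  ⇒ sig = (2; —)
  {1,5}:  v_{1} + v_{5} = v_{3} + v_{9}  ⇒ sig = (2; 1,1)
  {1,8}:  v_{1} + v_{8} = v_{2} + v_{9}  ⇒ sig = (2; 1,1)
  {2,6}:  v_{2} + v_{6} = v_{7} + v_{10}  ⇒ sig = (2; 1,1)
  {2,7}:  v_{2} + v_{7} = v_{3} + v_{10}  ⇒ sig = (2; 1,1)
  {4,6}:  v_{4} + v_{6} = v_{5} + v_{7}  ⇒ sig = (2; 1,1)
  {4,7}:  v_{4} + v_{7} = v_{3} + v_{5}  ⇒ sig = (2; 1,1)
  {5,9}:  v_{5} + v_{9} = v_{3} + v_{4}  ⇒ sig = (2; 1,1)
  {6,9}:  v_{6} + v_{9} = v_{3} + v_{7}  ⇒ sig = (2; 1,1)
  {7,8}:  v_{7} + v_{8} = v_{5} + v_{10}  ⇒ sig = (2; 1,1)
  {8,9}:  v_{8} + v_{9} = v_{2} + v_{4}  ⇒ sig = (2; 1,1)
  {9,10}:  v_{9} + v_{10} = v_{2} + v_{3}  ⇒ sig = (2; 1,1)
  {1,6}:  v_{1} + v_{6} = 3·v_{3} + v_{10}  ⇒ sig = (2; 1,3)
  {1,7}:  v_{1} + v_{7} = v_{2} + 3·v_{3}  ⇒ sig = (2; 1,3)
  {1,4}:  v_{1} + v_{4} = 2·v_{9}  ⇒ sig = (2; 2)
  {3,6}:  v_{3} + v_{6} = 2·v_{7}  ⇒ sig = (2; 2)
  {7,9}:  v_{7} + v_{9} = 2·v_{3}  ⇒ sig = (2; 2)
  {1,10}:  v_{1} + v_{10} = 2·v_{2} + 2·v_{3}  ⇒ sig = (2; 2,2)
  {6,8}:  v_{6} + v_{8} = 2·v_{5} + 2·v_{10}  ⇒ sig = (2; 2,2)
  {2,3,4}:  v_{2} + v_{3} + v_{4} = v_{9}  ⇒ sig = (3; 1)
  {2,3,9}:  v_{2} + v_{3} + v_{9} = v_{1}  ⇒ sig = (3; 1)
  {3,5,10}:  v_{3} + v_{5} + v_{10} = v_{7}  ⇒ sig = (3; 1)
  {5,7,10}:  v_{5} + v_{7} + v_{10} = v_{6}  ⇒ sig = (3; 1)

so the primitive-relation signature multiset is
    (2; —)
    (2; —)
    (2; —)
    (2; 1,1)
    (2; 1,1)
    (2; 1,1)
    (2; 1,1)
    (2; 1,1)
    (2; 1,1)
    (2; 1,1)
    (2; 1,1)
    (2; 1,1)
    (2; 1,1)
    (2; 1,1)
    (2; 1,3)
    (2; 1,3)
    (2; 2)
    (2; 2)
    (2; 2)
    (2; 2,2)
    (2; 2,2)
    (3; 1)
    (3; 1)
    (3; 1)
    (3; 1)


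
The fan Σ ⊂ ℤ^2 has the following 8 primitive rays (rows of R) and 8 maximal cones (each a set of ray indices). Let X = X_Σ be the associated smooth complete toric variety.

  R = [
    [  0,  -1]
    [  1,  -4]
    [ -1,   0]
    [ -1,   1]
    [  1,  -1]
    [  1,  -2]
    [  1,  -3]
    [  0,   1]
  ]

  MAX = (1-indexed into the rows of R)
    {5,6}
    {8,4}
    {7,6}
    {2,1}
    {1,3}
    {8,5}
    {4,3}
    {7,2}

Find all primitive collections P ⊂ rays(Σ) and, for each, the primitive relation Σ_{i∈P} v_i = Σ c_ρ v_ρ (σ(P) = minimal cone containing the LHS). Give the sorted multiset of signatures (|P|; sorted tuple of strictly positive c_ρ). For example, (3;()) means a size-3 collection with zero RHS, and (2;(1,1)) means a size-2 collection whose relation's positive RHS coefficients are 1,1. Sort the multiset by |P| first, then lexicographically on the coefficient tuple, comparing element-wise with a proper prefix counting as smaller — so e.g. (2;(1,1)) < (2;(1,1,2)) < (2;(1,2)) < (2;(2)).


Δ(Σ) — 8 vertices, 20 min non-faces:

  P = {1,8}:  v_{1} + v_{8} = 0  ⇒ sig = (2;())
  P = {4,5}:  v_{4} + v_{5} = 0  ⇒ sig = (2;())
  P = {1,4}:  v_{1} + v_{4} = v_{3}  ⇒ sig = (2;(1))
  P = {1,5}:  v_{1} + v_{5} = v_{6}  ⇒ sig = (2;(1))
  P = {1,6}:  v_{1} + v_{6} = v_{7}  ⇒ sig = (2;(1))
  P = {1,7}:  v_{1} + v_{7} = v_{2}  ⇒ sig = (2;(1))
  P = {2,8}:  v_{2} + v_{8} = v_{7}  ⇒ sig = (2;(1))
  P = {3,5}:  v_{3} + v_{5} = v_{1}  ⇒ sig = (2;(1))
  P = {3,8}:  v_{3} + v_{8} = v_{4}  ⇒ sig = (2;(1))
  P = {4,6}:  v_{4} + v_{6} = v_{1}  ⇒ sig = (2;(1))
  P = {6,8}:  v_{6} + v_{8} = v_{5}  ⇒ sig = (2;(1))
  P = {7,8}:  v_{7} + v_{8} = v_{6}  ⇒ sig = (2;(1))
  P = {2,5}:  v_{2} + v_{5} = v_{6} + v_{7}  ⇒ sig = (2;(1,1))
  P = {2,6}:  v_{2} + v_{6} = 2·v_{7}  ⇒ sig = (2;(2))
  P = {3,6}:  v_{3} + v_{6} = 2·v_{1}  ⇒ sig = (2;(2))
  P = {4,7}:  v_{4} + v_{7} = 2·v_{1}  ⇒ sig = (2;(2))
  P = {5,7}:  v_{5} + v_{7} = 2·v_{6}  ⇒ sig = (2;(2))
  P = {2,4}:  v_{2} + v_{4} = 3·v_{1}  ⇒ sig = (2;(3))
  P = {3,7}:  v_{3} + v_{7} = 3·v_{1}  ⇒ sig = (2;(3))
  P = {2,3}:  v_{2} + v_{3} = 4·v_{1}  ⇒ sig = (2;(4))

Signatures (|P|; sorted positive RHS coefficients), sorted:
    (2;())
    (2;())
    (2;(1))
    (2;(1))
    (2;(1))
    (2;(1))
    (2;(1))
    (2;(1))
    (2;(1))
    (2;(1))
    (2;(1))
    (2;(1))
    (2;(1,1))
    (2;(2))
    (2;(2))
    (2;(2))
    (2;(2))
    (2;(3))
    (2;(3))
    (2;(4))


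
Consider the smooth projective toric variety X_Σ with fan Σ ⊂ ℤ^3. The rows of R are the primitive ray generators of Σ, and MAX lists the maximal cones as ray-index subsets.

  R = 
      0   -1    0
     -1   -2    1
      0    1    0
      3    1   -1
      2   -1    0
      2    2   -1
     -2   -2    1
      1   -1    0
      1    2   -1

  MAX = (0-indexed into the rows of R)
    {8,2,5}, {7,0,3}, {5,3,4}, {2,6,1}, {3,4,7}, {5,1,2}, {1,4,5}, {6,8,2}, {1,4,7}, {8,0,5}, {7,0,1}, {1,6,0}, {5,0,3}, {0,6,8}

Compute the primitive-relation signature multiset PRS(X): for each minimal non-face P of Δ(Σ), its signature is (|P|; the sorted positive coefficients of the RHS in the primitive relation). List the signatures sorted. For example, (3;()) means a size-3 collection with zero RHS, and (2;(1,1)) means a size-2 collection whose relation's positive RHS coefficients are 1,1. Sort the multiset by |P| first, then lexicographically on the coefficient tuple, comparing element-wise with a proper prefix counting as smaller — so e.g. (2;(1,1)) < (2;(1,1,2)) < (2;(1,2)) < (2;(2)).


Δ(Σ) — 9 vertices, 16 min non-faces:

  P={0,2}:  v_{0} + v_{2} = 0  ⟹  sig = (2;())
  P={1,8}:  v_{1} + v_{8} = 0  ⟹  sig = (2;())
  P={5,6}:  v_{5} + v_{6} = 0  ⟹  sig = (2;())
  P={1,3}:  v_{1} + v_{3} = v_{4}  ⟹  sig = (2;(1))
  P={3,6}:  v_{3} + v_{6} = v_{7}  ⟹  sig = (2;(1))
  P={4,8}:  v_{4} + v_{8} = v_{3}  ⟹  sig = (2;(1))
  P={5,7}:  v_{5} + v_{7} = v_{3}  ⟹  sig = (2;(1))
  P={2,7}:  v_{2} + v_{7} = v_{1} + v_{5}  ⟹  sig = (2;(1,1))
  P={4,6}:  v_{4} + v_{6} = v_{1} + v_{7}  ⟹  sig = (2;(1,1))
  P={6,7}:  v_{6} + v_{7} = v_{0} + v_{1}  ⟹  sig = (2;(1,1))
  P={7,8}:  v_{7} + v_{8} = v_{0} + v_{5}  ⟹  sig = (2;(1,1))
  P={2,3}:  v_{2} + v_{3} = v_{1} + 2·v_{5}  ⟹  sig = (2;(1,2))
  P={3,8}:  v_{3} + v_{8} = v_{0} + 2·v_{5}  ⟹  sig = (2;(1,2))
  P={0,4}:  v_{0} + v_{4} = 2·v_{7}  ⟹  sig = (2;(2))
  P={2,4}:  v_{2} + v_{4} = 2·v_{1} + 2·v_{5}  ⟹  sig = (2;(2,2))
  P={0,1,5}:  v_{0} + v_{1} + v_{5} = v_{7}  ⟹  sig = (3;(1))

Sorted signature multiset PRS(X):
    (2;())
    (2;())
    (2;())
    (2;(1))
    (2;(1))
    (2;(1))
    (2;(1))
    (2;(1,1))
    (2;(1,1))
    (2;(1,1))
    (2;(1,1))
    (2;(1,2))
    (2;(1,2))
    (2;(2))
    (2;(2,2))
    (3;(1))


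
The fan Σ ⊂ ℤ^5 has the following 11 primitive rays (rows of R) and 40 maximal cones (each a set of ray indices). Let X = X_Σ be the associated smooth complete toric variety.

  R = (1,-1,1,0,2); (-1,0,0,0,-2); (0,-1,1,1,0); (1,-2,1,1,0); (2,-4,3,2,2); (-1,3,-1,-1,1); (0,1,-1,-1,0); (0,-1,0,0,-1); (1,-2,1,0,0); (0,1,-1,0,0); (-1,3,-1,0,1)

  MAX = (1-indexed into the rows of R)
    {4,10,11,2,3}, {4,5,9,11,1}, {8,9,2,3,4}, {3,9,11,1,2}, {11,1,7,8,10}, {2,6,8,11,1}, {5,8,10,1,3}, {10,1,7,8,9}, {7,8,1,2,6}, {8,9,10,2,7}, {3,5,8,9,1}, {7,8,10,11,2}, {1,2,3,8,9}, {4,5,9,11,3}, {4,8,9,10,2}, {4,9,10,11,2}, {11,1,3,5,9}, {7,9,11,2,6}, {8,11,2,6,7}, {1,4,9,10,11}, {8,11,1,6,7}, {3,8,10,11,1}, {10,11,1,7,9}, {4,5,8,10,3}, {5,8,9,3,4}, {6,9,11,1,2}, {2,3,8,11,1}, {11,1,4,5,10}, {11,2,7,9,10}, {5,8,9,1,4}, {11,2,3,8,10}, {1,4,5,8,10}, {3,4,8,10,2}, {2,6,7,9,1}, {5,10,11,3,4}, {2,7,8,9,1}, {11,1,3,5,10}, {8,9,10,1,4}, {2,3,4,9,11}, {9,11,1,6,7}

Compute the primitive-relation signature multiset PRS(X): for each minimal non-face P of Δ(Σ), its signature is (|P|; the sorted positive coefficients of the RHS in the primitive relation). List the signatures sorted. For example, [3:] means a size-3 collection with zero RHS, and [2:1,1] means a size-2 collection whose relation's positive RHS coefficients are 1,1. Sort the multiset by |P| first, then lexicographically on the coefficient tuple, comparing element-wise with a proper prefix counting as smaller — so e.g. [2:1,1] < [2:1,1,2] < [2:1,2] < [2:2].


Primitive collections (18):

  • {3,7}:  v_{3} + v_{7} = 0  so sig = [2:]
  • {4,6}:  v_{4} + v_{6} = v_{9} + v_{11}  so sig = [2:1,1]
  • {4,7}:  v_{4} + v_{7} = v_{9} + v_{10}  so sig = [2:1,1]
  • {5,7}:  v_{5} + v_{7} = v_{1} + v_{4}  so sig = [2:1,1]
  • {6,10}:  v_{6} + v_{10} = v_{7} + v_{11}  so sig = [2:1,1]
  • {3,6}:  v_{3} + v_{6} = v_{1} + v_{2} + v_{11}  so sig = [2:1,1,1]
  • {5,6}:  v_{5} + v_{6} = v_{1} + v_{3} + v_{9} + v_{11}  so sig = [2:1,1,1,1]
  • {2,5}:  v_{2} + v_{5} = 2·v_{3} + v_{9}  so sig = [2:1,2]
  • {1,2,10}:  v_{1} + v_{2} + v_{10} = 0  so sig = [3:]
  • {8,9,11}:  v_{8} + v_{9} + v_{11} = 0  so sig = [3:]
  • {1,3,4}:  v_{1} + v_{3} + v_{4} = v_{5}  so sig = [3:1]
  • {3,9,10}:  v_{3} + v_{9} + v_{10} = v_{4}  so sig = [3:1]
  • {1,2,4}:  v_{1} + v_{2} + v_{4} = v_{3} + v_{9}  so sig = [3:1,1]
  • {4,8,11}:  v_{4} + v_{8} + v_{11} = v_{3} + v_{10}  so sig = [3:1,1]
  • {6,8,9}:  v_{6} + v_{8} + v_{9} = v_{1} + v_{2} + v_{7}  so sig = [3:1,1,1]
  • {5,8,11}:  v_{5} + v_{8} + v_{11} = v_{1} + 2·v_{3} + v_{10}  so sig = [3:1,1,2]
  • {5,9,10}:  v_{5} + v_{9} + v_{10} = v_{1} + 2·v_{4}  so sig = [3:1,2]
  • {1,2,7,11}:  v_{1} + v_{2} + v_{7} + v_{11} = v_{6}  so sig = [4:1]

Hence PRS(X_Σ) =
{ [2:],  [2:1,1] ×4,  [2:1,1,1],  [2:1,1,1,1],  [2:1,2],  [3:] ×2,  [3:1] ×2,  [3:1,1] ×2,  [3:1,1,1],  [3:1,1,2],  [3:1,2],  [4:1] }
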